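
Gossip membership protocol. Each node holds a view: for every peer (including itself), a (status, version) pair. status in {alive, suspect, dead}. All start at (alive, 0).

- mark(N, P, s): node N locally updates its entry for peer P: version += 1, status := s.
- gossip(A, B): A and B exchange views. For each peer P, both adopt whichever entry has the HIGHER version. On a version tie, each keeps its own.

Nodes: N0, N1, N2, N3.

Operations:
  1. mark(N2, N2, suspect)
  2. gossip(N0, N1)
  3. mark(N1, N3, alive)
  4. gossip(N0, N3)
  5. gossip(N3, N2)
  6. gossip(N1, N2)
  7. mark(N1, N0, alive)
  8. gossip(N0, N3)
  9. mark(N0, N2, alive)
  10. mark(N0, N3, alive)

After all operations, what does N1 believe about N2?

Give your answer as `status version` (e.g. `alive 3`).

Op 1: N2 marks N2=suspect -> (suspect,v1)
Op 2: gossip N0<->N1 -> N0.N0=(alive,v0) N0.N1=(alive,v0) N0.N2=(alive,v0) N0.N3=(alive,v0) | N1.N0=(alive,v0) N1.N1=(alive,v0) N1.N2=(alive,v0) N1.N3=(alive,v0)
Op 3: N1 marks N3=alive -> (alive,v1)
Op 4: gossip N0<->N3 -> N0.N0=(alive,v0) N0.N1=(alive,v0) N0.N2=(alive,v0) N0.N3=(alive,v0) | N3.N0=(alive,v0) N3.N1=(alive,v0) N3.N2=(alive,v0) N3.N3=(alive,v0)
Op 5: gossip N3<->N2 -> N3.N0=(alive,v0) N3.N1=(alive,v0) N3.N2=(suspect,v1) N3.N3=(alive,v0) | N2.N0=(alive,v0) N2.N1=(alive,v0) N2.N2=(suspect,v1) N2.N3=(alive,v0)
Op 6: gossip N1<->N2 -> N1.N0=(alive,v0) N1.N1=(alive,v0) N1.N2=(suspect,v1) N1.N3=(alive,v1) | N2.N0=(alive,v0) N2.N1=(alive,v0) N2.N2=(suspect,v1) N2.N3=(alive,v1)
Op 7: N1 marks N0=alive -> (alive,v1)
Op 8: gossip N0<->N3 -> N0.N0=(alive,v0) N0.N1=(alive,v0) N0.N2=(suspect,v1) N0.N3=(alive,v0) | N3.N0=(alive,v0) N3.N1=(alive,v0) N3.N2=(suspect,v1) N3.N3=(alive,v0)
Op 9: N0 marks N2=alive -> (alive,v2)
Op 10: N0 marks N3=alive -> (alive,v1)

Answer: suspect 1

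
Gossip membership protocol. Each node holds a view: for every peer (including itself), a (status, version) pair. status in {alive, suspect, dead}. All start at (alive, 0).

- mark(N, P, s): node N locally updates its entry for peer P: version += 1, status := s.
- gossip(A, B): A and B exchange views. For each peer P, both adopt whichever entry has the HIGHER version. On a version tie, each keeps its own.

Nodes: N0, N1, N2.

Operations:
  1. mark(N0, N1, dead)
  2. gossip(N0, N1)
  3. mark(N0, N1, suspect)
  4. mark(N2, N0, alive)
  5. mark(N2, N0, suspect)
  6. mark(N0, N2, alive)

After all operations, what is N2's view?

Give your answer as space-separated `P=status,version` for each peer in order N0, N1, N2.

Answer: N0=suspect,2 N1=alive,0 N2=alive,0

Derivation:
Op 1: N0 marks N1=dead -> (dead,v1)
Op 2: gossip N0<->N1 -> N0.N0=(alive,v0) N0.N1=(dead,v1) N0.N2=(alive,v0) | N1.N0=(alive,v0) N1.N1=(dead,v1) N1.N2=(alive,v0)
Op 3: N0 marks N1=suspect -> (suspect,v2)
Op 4: N2 marks N0=alive -> (alive,v1)
Op 5: N2 marks N0=suspect -> (suspect,v2)
Op 6: N0 marks N2=alive -> (alive,v1)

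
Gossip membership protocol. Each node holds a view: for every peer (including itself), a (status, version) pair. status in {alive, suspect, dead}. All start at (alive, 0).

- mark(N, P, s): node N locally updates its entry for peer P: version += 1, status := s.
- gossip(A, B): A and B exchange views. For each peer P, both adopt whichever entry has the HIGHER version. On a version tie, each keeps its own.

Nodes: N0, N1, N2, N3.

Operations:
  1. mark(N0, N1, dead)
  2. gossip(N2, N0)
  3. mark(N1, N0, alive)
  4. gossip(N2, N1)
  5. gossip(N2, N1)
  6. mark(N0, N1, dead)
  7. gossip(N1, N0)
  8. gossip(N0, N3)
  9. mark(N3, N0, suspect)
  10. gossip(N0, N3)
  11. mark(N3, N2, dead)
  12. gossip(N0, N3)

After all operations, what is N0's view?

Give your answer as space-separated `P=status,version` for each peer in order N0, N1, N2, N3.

Op 1: N0 marks N1=dead -> (dead,v1)
Op 2: gossip N2<->N0 -> N2.N0=(alive,v0) N2.N1=(dead,v1) N2.N2=(alive,v0) N2.N3=(alive,v0) | N0.N0=(alive,v0) N0.N1=(dead,v1) N0.N2=(alive,v0) N0.N3=(alive,v0)
Op 3: N1 marks N0=alive -> (alive,v1)
Op 4: gossip N2<->N1 -> N2.N0=(alive,v1) N2.N1=(dead,v1) N2.N2=(alive,v0) N2.N3=(alive,v0) | N1.N0=(alive,v1) N1.N1=(dead,v1) N1.N2=(alive,v0) N1.N3=(alive,v0)
Op 5: gossip N2<->N1 -> N2.N0=(alive,v1) N2.N1=(dead,v1) N2.N2=(alive,v0) N2.N3=(alive,v0) | N1.N0=(alive,v1) N1.N1=(dead,v1) N1.N2=(alive,v0) N1.N3=(alive,v0)
Op 6: N0 marks N1=dead -> (dead,v2)
Op 7: gossip N1<->N0 -> N1.N0=(alive,v1) N1.N1=(dead,v2) N1.N2=(alive,v0) N1.N3=(alive,v0) | N0.N0=(alive,v1) N0.N1=(dead,v2) N0.N2=(alive,v0) N0.N3=(alive,v0)
Op 8: gossip N0<->N3 -> N0.N0=(alive,v1) N0.N1=(dead,v2) N0.N2=(alive,v0) N0.N3=(alive,v0) | N3.N0=(alive,v1) N3.N1=(dead,v2) N3.N2=(alive,v0) N3.N3=(alive,v0)
Op 9: N3 marks N0=suspect -> (suspect,v2)
Op 10: gossip N0<->N3 -> N0.N0=(suspect,v2) N0.N1=(dead,v2) N0.N2=(alive,v0) N0.N3=(alive,v0) | N3.N0=(suspect,v2) N3.N1=(dead,v2) N3.N2=(alive,v0) N3.N3=(alive,v0)
Op 11: N3 marks N2=dead -> (dead,v1)
Op 12: gossip N0<->N3 -> N0.N0=(suspect,v2) N0.N1=(dead,v2) N0.N2=(dead,v1) N0.N3=(alive,v0) | N3.N0=(suspect,v2) N3.N1=(dead,v2) N3.N2=(dead,v1) N3.N3=(alive,v0)

Answer: N0=suspect,2 N1=dead,2 N2=dead,1 N3=alive,0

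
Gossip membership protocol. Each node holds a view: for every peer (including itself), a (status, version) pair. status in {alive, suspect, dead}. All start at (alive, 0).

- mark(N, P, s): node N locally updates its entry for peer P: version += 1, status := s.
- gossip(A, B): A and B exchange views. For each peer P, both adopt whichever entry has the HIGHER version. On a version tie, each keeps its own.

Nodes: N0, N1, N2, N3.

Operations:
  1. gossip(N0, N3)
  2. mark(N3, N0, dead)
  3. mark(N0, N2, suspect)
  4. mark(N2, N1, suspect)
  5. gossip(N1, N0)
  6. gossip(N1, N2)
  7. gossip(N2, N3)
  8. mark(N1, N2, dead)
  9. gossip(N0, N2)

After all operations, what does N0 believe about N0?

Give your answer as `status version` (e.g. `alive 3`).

Op 1: gossip N0<->N3 -> N0.N0=(alive,v0) N0.N1=(alive,v0) N0.N2=(alive,v0) N0.N3=(alive,v0) | N3.N0=(alive,v0) N3.N1=(alive,v0) N3.N2=(alive,v0) N3.N3=(alive,v0)
Op 2: N3 marks N0=dead -> (dead,v1)
Op 3: N0 marks N2=suspect -> (suspect,v1)
Op 4: N2 marks N1=suspect -> (suspect,v1)
Op 5: gossip N1<->N0 -> N1.N0=(alive,v0) N1.N1=(alive,v0) N1.N2=(suspect,v1) N1.N3=(alive,v0) | N0.N0=(alive,v0) N0.N1=(alive,v0) N0.N2=(suspect,v1) N0.N3=(alive,v0)
Op 6: gossip N1<->N2 -> N1.N0=(alive,v0) N1.N1=(suspect,v1) N1.N2=(suspect,v1) N1.N3=(alive,v0) | N2.N0=(alive,v0) N2.N1=(suspect,v1) N2.N2=(suspect,v1) N2.N3=(alive,v0)
Op 7: gossip N2<->N3 -> N2.N0=(dead,v1) N2.N1=(suspect,v1) N2.N2=(suspect,v1) N2.N3=(alive,v0) | N3.N0=(dead,v1) N3.N1=(suspect,v1) N3.N2=(suspect,v1) N3.N3=(alive,v0)
Op 8: N1 marks N2=dead -> (dead,v2)
Op 9: gossip N0<->N2 -> N0.N0=(dead,v1) N0.N1=(suspect,v1) N0.N2=(suspect,v1) N0.N3=(alive,v0) | N2.N0=(dead,v1) N2.N1=(suspect,v1) N2.N2=(suspect,v1) N2.N3=(alive,v0)

Answer: dead 1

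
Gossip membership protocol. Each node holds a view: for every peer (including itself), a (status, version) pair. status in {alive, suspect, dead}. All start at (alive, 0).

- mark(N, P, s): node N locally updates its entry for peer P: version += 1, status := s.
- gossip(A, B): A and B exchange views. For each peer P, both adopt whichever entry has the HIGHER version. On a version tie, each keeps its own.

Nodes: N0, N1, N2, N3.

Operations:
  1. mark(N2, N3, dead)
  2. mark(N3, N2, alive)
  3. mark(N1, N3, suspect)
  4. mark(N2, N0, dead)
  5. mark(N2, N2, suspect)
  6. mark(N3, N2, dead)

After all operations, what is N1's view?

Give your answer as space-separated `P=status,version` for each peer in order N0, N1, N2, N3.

Op 1: N2 marks N3=dead -> (dead,v1)
Op 2: N3 marks N2=alive -> (alive,v1)
Op 3: N1 marks N3=suspect -> (suspect,v1)
Op 4: N2 marks N0=dead -> (dead,v1)
Op 5: N2 marks N2=suspect -> (suspect,v1)
Op 6: N3 marks N2=dead -> (dead,v2)

Answer: N0=alive,0 N1=alive,0 N2=alive,0 N3=suspect,1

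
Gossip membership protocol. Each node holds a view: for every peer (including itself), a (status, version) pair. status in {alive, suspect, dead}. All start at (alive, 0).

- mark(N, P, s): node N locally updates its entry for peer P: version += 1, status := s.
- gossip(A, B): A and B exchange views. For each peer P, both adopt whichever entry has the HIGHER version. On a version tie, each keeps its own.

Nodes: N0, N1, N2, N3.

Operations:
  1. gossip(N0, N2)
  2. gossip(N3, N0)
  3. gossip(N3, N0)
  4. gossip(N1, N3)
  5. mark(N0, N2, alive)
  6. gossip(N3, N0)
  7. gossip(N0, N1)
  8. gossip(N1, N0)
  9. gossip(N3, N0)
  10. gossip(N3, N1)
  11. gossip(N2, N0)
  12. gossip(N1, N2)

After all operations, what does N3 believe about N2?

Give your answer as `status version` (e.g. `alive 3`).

Op 1: gossip N0<->N2 -> N0.N0=(alive,v0) N0.N1=(alive,v0) N0.N2=(alive,v0) N0.N3=(alive,v0) | N2.N0=(alive,v0) N2.N1=(alive,v0) N2.N2=(alive,v0) N2.N3=(alive,v0)
Op 2: gossip N3<->N0 -> N3.N0=(alive,v0) N3.N1=(alive,v0) N3.N2=(alive,v0) N3.N3=(alive,v0) | N0.N0=(alive,v0) N0.N1=(alive,v0) N0.N2=(alive,v0) N0.N3=(alive,v0)
Op 3: gossip N3<->N0 -> N3.N0=(alive,v0) N3.N1=(alive,v0) N3.N2=(alive,v0) N3.N3=(alive,v0) | N0.N0=(alive,v0) N0.N1=(alive,v0) N0.N2=(alive,v0) N0.N3=(alive,v0)
Op 4: gossip N1<->N3 -> N1.N0=(alive,v0) N1.N1=(alive,v0) N1.N2=(alive,v0) N1.N3=(alive,v0) | N3.N0=(alive,v0) N3.N1=(alive,v0) N3.N2=(alive,v0) N3.N3=(alive,v0)
Op 5: N0 marks N2=alive -> (alive,v1)
Op 6: gossip N3<->N0 -> N3.N0=(alive,v0) N3.N1=(alive,v0) N3.N2=(alive,v1) N3.N3=(alive,v0) | N0.N0=(alive,v0) N0.N1=(alive,v0) N0.N2=(alive,v1) N0.N3=(alive,v0)
Op 7: gossip N0<->N1 -> N0.N0=(alive,v0) N0.N1=(alive,v0) N0.N2=(alive,v1) N0.N3=(alive,v0) | N1.N0=(alive,v0) N1.N1=(alive,v0) N1.N2=(alive,v1) N1.N3=(alive,v0)
Op 8: gossip N1<->N0 -> N1.N0=(alive,v0) N1.N1=(alive,v0) N1.N2=(alive,v1) N1.N3=(alive,v0) | N0.N0=(alive,v0) N0.N1=(alive,v0) N0.N2=(alive,v1) N0.N3=(alive,v0)
Op 9: gossip N3<->N0 -> N3.N0=(alive,v0) N3.N1=(alive,v0) N3.N2=(alive,v1) N3.N3=(alive,v0) | N0.N0=(alive,v0) N0.N1=(alive,v0) N0.N2=(alive,v1) N0.N3=(alive,v0)
Op 10: gossip N3<->N1 -> N3.N0=(alive,v0) N3.N1=(alive,v0) N3.N2=(alive,v1) N3.N3=(alive,v0) | N1.N0=(alive,v0) N1.N1=(alive,v0) N1.N2=(alive,v1) N1.N3=(alive,v0)
Op 11: gossip N2<->N0 -> N2.N0=(alive,v0) N2.N1=(alive,v0) N2.N2=(alive,v1) N2.N3=(alive,v0) | N0.N0=(alive,v0) N0.N1=(alive,v0) N0.N2=(alive,v1) N0.N3=(alive,v0)
Op 12: gossip N1<->N2 -> N1.N0=(alive,v0) N1.N1=(alive,v0) N1.N2=(alive,v1) N1.N3=(alive,v0) | N2.N0=(alive,v0) N2.N1=(alive,v0) N2.N2=(alive,v1) N2.N3=(alive,v0)

Answer: alive 1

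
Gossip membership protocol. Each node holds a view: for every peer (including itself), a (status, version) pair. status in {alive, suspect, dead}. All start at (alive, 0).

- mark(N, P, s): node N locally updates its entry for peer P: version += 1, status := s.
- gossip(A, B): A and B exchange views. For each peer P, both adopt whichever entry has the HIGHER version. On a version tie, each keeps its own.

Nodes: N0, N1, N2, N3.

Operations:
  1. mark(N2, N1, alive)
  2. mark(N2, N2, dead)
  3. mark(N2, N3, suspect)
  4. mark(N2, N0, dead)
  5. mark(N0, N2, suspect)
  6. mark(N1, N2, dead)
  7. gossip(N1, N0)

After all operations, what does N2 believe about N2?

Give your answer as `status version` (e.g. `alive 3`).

Op 1: N2 marks N1=alive -> (alive,v1)
Op 2: N2 marks N2=dead -> (dead,v1)
Op 3: N2 marks N3=suspect -> (suspect,v1)
Op 4: N2 marks N0=dead -> (dead,v1)
Op 5: N0 marks N2=suspect -> (suspect,v1)
Op 6: N1 marks N2=dead -> (dead,v1)
Op 7: gossip N1<->N0 -> N1.N0=(alive,v0) N1.N1=(alive,v0) N1.N2=(dead,v1) N1.N3=(alive,v0) | N0.N0=(alive,v0) N0.N1=(alive,v0) N0.N2=(suspect,v1) N0.N3=(alive,v0)

Answer: dead 1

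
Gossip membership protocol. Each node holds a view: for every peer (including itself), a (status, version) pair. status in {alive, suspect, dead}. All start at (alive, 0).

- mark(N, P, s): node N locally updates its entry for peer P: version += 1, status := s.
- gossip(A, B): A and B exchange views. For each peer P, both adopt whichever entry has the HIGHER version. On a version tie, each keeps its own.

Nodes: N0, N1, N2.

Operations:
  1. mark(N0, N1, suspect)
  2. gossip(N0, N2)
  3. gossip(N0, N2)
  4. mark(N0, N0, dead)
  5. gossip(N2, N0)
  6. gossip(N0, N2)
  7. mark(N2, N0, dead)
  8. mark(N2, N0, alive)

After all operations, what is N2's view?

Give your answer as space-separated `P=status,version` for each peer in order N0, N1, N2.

Op 1: N0 marks N1=suspect -> (suspect,v1)
Op 2: gossip N0<->N2 -> N0.N0=(alive,v0) N0.N1=(suspect,v1) N0.N2=(alive,v0) | N2.N0=(alive,v0) N2.N1=(suspect,v1) N2.N2=(alive,v0)
Op 3: gossip N0<->N2 -> N0.N0=(alive,v0) N0.N1=(suspect,v1) N0.N2=(alive,v0) | N2.N0=(alive,v0) N2.N1=(suspect,v1) N2.N2=(alive,v0)
Op 4: N0 marks N0=dead -> (dead,v1)
Op 5: gossip N2<->N0 -> N2.N0=(dead,v1) N2.N1=(suspect,v1) N2.N2=(alive,v0) | N0.N0=(dead,v1) N0.N1=(suspect,v1) N0.N2=(alive,v0)
Op 6: gossip N0<->N2 -> N0.N0=(dead,v1) N0.N1=(suspect,v1) N0.N2=(alive,v0) | N2.N0=(dead,v1) N2.N1=(suspect,v1) N2.N2=(alive,v0)
Op 7: N2 marks N0=dead -> (dead,v2)
Op 8: N2 marks N0=alive -> (alive,v3)

Answer: N0=alive,3 N1=suspect,1 N2=alive,0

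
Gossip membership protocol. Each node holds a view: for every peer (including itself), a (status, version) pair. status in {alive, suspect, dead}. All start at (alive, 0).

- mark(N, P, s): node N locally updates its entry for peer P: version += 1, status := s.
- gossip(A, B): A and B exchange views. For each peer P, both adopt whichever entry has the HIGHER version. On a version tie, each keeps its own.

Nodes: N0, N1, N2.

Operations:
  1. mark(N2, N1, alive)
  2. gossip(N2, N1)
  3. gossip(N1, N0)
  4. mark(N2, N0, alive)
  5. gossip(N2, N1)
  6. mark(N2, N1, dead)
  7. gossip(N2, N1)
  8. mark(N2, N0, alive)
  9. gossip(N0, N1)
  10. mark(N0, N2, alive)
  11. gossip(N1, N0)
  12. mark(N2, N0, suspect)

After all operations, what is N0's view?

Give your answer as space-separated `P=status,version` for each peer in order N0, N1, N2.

Op 1: N2 marks N1=alive -> (alive,v1)
Op 2: gossip N2<->N1 -> N2.N0=(alive,v0) N2.N1=(alive,v1) N2.N2=(alive,v0) | N1.N0=(alive,v0) N1.N1=(alive,v1) N1.N2=(alive,v0)
Op 3: gossip N1<->N0 -> N1.N0=(alive,v0) N1.N1=(alive,v1) N1.N2=(alive,v0) | N0.N0=(alive,v0) N0.N1=(alive,v1) N0.N2=(alive,v0)
Op 4: N2 marks N0=alive -> (alive,v1)
Op 5: gossip N2<->N1 -> N2.N0=(alive,v1) N2.N1=(alive,v1) N2.N2=(alive,v0) | N1.N0=(alive,v1) N1.N1=(alive,v1) N1.N2=(alive,v0)
Op 6: N2 marks N1=dead -> (dead,v2)
Op 7: gossip N2<->N1 -> N2.N0=(alive,v1) N2.N1=(dead,v2) N2.N2=(alive,v0) | N1.N0=(alive,v1) N1.N1=(dead,v2) N1.N2=(alive,v0)
Op 8: N2 marks N0=alive -> (alive,v2)
Op 9: gossip N0<->N1 -> N0.N0=(alive,v1) N0.N1=(dead,v2) N0.N2=(alive,v0) | N1.N0=(alive,v1) N1.N1=(dead,v2) N1.N2=(alive,v0)
Op 10: N0 marks N2=alive -> (alive,v1)
Op 11: gossip N1<->N0 -> N1.N0=(alive,v1) N1.N1=(dead,v2) N1.N2=(alive,v1) | N0.N0=(alive,v1) N0.N1=(dead,v2) N0.N2=(alive,v1)
Op 12: N2 marks N0=suspect -> (suspect,v3)

Answer: N0=alive,1 N1=dead,2 N2=alive,1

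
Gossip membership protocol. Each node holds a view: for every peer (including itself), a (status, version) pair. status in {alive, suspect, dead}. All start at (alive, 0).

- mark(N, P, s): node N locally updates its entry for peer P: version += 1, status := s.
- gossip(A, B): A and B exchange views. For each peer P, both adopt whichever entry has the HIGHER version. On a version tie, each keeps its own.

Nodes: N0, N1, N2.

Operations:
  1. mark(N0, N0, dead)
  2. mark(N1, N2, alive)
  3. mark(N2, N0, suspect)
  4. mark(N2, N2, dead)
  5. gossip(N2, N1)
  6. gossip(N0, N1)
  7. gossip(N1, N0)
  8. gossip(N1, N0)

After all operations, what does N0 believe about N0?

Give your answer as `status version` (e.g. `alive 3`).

Answer: dead 1

Derivation:
Op 1: N0 marks N0=dead -> (dead,v1)
Op 2: N1 marks N2=alive -> (alive,v1)
Op 3: N2 marks N0=suspect -> (suspect,v1)
Op 4: N2 marks N2=dead -> (dead,v1)
Op 5: gossip N2<->N1 -> N2.N0=(suspect,v1) N2.N1=(alive,v0) N2.N2=(dead,v1) | N1.N0=(suspect,v1) N1.N1=(alive,v0) N1.N2=(alive,v1)
Op 6: gossip N0<->N1 -> N0.N0=(dead,v1) N0.N1=(alive,v0) N0.N2=(alive,v1) | N1.N0=(suspect,v1) N1.N1=(alive,v0) N1.N2=(alive,v1)
Op 7: gossip N1<->N0 -> N1.N0=(suspect,v1) N1.N1=(alive,v0) N1.N2=(alive,v1) | N0.N0=(dead,v1) N0.N1=(alive,v0) N0.N2=(alive,v1)
Op 8: gossip N1<->N0 -> N1.N0=(suspect,v1) N1.N1=(alive,v0) N1.N2=(alive,v1) | N0.N0=(dead,v1) N0.N1=(alive,v0) N0.N2=(alive,v1)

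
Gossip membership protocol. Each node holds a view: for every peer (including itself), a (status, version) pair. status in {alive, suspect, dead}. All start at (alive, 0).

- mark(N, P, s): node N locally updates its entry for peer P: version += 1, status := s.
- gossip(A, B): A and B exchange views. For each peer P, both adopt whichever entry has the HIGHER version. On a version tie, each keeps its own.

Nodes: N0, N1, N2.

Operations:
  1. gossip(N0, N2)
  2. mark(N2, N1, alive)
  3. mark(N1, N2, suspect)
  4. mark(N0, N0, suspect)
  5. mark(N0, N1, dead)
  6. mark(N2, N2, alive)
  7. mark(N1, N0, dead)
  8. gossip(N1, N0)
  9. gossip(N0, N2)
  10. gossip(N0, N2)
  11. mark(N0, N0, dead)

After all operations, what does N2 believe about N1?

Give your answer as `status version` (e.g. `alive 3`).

Answer: alive 1

Derivation:
Op 1: gossip N0<->N2 -> N0.N0=(alive,v0) N0.N1=(alive,v0) N0.N2=(alive,v0) | N2.N0=(alive,v0) N2.N1=(alive,v0) N2.N2=(alive,v0)
Op 2: N2 marks N1=alive -> (alive,v1)
Op 3: N1 marks N2=suspect -> (suspect,v1)
Op 4: N0 marks N0=suspect -> (suspect,v1)
Op 5: N0 marks N1=dead -> (dead,v1)
Op 6: N2 marks N2=alive -> (alive,v1)
Op 7: N1 marks N0=dead -> (dead,v1)
Op 8: gossip N1<->N0 -> N1.N0=(dead,v1) N1.N1=(dead,v1) N1.N2=(suspect,v1) | N0.N0=(suspect,v1) N0.N1=(dead,v1) N0.N2=(suspect,v1)
Op 9: gossip N0<->N2 -> N0.N0=(suspect,v1) N0.N1=(dead,v1) N0.N2=(suspect,v1) | N2.N0=(suspect,v1) N2.N1=(alive,v1) N2.N2=(alive,v1)
Op 10: gossip N0<->N2 -> N0.N0=(suspect,v1) N0.N1=(dead,v1) N0.N2=(suspect,v1) | N2.N0=(suspect,v1) N2.N1=(alive,v1) N2.N2=(alive,v1)
Op 11: N0 marks N0=dead -> (dead,v2)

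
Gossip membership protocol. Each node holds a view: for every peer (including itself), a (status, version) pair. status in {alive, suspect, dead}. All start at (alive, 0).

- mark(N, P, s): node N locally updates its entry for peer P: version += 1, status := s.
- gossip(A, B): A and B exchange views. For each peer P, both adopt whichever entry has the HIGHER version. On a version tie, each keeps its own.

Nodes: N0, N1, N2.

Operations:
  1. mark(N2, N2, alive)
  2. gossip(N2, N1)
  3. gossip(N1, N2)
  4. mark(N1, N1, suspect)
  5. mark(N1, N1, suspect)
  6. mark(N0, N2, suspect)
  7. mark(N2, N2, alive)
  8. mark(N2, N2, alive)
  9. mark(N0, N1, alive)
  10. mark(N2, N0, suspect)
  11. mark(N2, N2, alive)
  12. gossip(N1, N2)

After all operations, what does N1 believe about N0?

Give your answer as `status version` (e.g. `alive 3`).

Op 1: N2 marks N2=alive -> (alive,v1)
Op 2: gossip N2<->N1 -> N2.N0=(alive,v0) N2.N1=(alive,v0) N2.N2=(alive,v1) | N1.N0=(alive,v0) N1.N1=(alive,v0) N1.N2=(alive,v1)
Op 3: gossip N1<->N2 -> N1.N0=(alive,v0) N1.N1=(alive,v0) N1.N2=(alive,v1) | N2.N0=(alive,v0) N2.N1=(alive,v0) N2.N2=(alive,v1)
Op 4: N1 marks N1=suspect -> (suspect,v1)
Op 5: N1 marks N1=suspect -> (suspect,v2)
Op 6: N0 marks N2=suspect -> (suspect,v1)
Op 7: N2 marks N2=alive -> (alive,v2)
Op 8: N2 marks N2=alive -> (alive,v3)
Op 9: N0 marks N1=alive -> (alive,v1)
Op 10: N2 marks N0=suspect -> (suspect,v1)
Op 11: N2 marks N2=alive -> (alive,v4)
Op 12: gossip N1<->N2 -> N1.N0=(suspect,v1) N1.N1=(suspect,v2) N1.N2=(alive,v4) | N2.N0=(suspect,v1) N2.N1=(suspect,v2) N2.N2=(alive,v4)

Answer: suspect 1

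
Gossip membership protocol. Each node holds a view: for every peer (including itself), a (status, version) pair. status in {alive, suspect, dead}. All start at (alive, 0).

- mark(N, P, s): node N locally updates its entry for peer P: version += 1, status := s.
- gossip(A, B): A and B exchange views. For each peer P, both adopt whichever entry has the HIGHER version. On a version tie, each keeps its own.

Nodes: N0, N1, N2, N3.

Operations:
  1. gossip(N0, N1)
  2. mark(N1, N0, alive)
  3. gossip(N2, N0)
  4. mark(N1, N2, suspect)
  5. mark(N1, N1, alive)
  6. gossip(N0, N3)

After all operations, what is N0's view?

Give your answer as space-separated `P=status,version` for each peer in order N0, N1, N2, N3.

Answer: N0=alive,0 N1=alive,0 N2=alive,0 N3=alive,0

Derivation:
Op 1: gossip N0<->N1 -> N0.N0=(alive,v0) N0.N1=(alive,v0) N0.N2=(alive,v0) N0.N3=(alive,v0) | N1.N0=(alive,v0) N1.N1=(alive,v0) N1.N2=(alive,v0) N1.N3=(alive,v0)
Op 2: N1 marks N0=alive -> (alive,v1)
Op 3: gossip N2<->N0 -> N2.N0=(alive,v0) N2.N1=(alive,v0) N2.N2=(alive,v0) N2.N3=(alive,v0) | N0.N0=(alive,v0) N0.N1=(alive,v0) N0.N2=(alive,v0) N0.N3=(alive,v0)
Op 4: N1 marks N2=suspect -> (suspect,v1)
Op 5: N1 marks N1=alive -> (alive,v1)
Op 6: gossip N0<->N3 -> N0.N0=(alive,v0) N0.N1=(alive,v0) N0.N2=(alive,v0) N0.N3=(alive,v0) | N3.N0=(alive,v0) N3.N1=(alive,v0) N3.N2=(alive,v0) N3.N3=(alive,v0)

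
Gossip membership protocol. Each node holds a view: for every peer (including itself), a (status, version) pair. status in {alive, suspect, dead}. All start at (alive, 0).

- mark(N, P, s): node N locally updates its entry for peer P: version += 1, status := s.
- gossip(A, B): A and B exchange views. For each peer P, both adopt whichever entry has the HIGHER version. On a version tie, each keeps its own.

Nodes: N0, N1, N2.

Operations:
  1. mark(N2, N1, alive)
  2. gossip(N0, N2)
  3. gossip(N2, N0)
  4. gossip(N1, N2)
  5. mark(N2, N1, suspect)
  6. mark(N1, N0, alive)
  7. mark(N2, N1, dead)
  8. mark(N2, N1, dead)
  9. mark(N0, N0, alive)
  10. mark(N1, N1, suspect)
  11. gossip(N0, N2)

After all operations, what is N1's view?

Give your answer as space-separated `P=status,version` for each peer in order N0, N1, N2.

Answer: N0=alive,1 N1=suspect,2 N2=alive,0

Derivation:
Op 1: N2 marks N1=alive -> (alive,v1)
Op 2: gossip N0<->N2 -> N0.N0=(alive,v0) N0.N1=(alive,v1) N0.N2=(alive,v0) | N2.N0=(alive,v0) N2.N1=(alive,v1) N2.N2=(alive,v0)
Op 3: gossip N2<->N0 -> N2.N0=(alive,v0) N2.N1=(alive,v1) N2.N2=(alive,v0) | N0.N0=(alive,v0) N0.N1=(alive,v1) N0.N2=(alive,v0)
Op 4: gossip N1<->N2 -> N1.N0=(alive,v0) N1.N1=(alive,v1) N1.N2=(alive,v0) | N2.N0=(alive,v0) N2.N1=(alive,v1) N2.N2=(alive,v0)
Op 5: N2 marks N1=suspect -> (suspect,v2)
Op 6: N1 marks N0=alive -> (alive,v1)
Op 7: N2 marks N1=dead -> (dead,v3)
Op 8: N2 marks N1=dead -> (dead,v4)
Op 9: N0 marks N0=alive -> (alive,v1)
Op 10: N1 marks N1=suspect -> (suspect,v2)
Op 11: gossip N0<->N2 -> N0.N0=(alive,v1) N0.N1=(dead,v4) N0.N2=(alive,v0) | N2.N0=(alive,v1) N2.N1=(dead,v4) N2.N2=(alive,v0)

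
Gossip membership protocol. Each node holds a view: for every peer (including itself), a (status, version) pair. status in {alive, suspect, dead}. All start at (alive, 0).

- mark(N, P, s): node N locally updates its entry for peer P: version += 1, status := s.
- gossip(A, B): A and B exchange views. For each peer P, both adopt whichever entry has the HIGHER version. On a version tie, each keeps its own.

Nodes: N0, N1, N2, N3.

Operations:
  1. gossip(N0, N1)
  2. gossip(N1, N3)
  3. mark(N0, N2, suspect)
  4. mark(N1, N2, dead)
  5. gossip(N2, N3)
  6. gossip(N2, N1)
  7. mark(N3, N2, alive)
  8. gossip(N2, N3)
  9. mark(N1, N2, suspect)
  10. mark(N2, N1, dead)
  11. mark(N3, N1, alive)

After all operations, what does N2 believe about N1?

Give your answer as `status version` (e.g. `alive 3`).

Op 1: gossip N0<->N1 -> N0.N0=(alive,v0) N0.N1=(alive,v0) N0.N2=(alive,v0) N0.N3=(alive,v0) | N1.N0=(alive,v0) N1.N1=(alive,v0) N1.N2=(alive,v0) N1.N3=(alive,v0)
Op 2: gossip N1<->N3 -> N1.N0=(alive,v0) N1.N1=(alive,v0) N1.N2=(alive,v0) N1.N3=(alive,v0) | N3.N0=(alive,v0) N3.N1=(alive,v0) N3.N2=(alive,v0) N3.N3=(alive,v0)
Op 3: N0 marks N2=suspect -> (suspect,v1)
Op 4: N1 marks N2=dead -> (dead,v1)
Op 5: gossip N2<->N3 -> N2.N0=(alive,v0) N2.N1=(alive,v0) N2.N2=(alive,v0) N2.N3=(alive,v0) | N3.N0=(alive,v0) N3.N1=(alive,v0) N3.N2=(alive,v0) N3.N3=(alive,v0)
Op 6: gossip N2<->N1 -> N2.N0=(alive,v0) N2.N1=(alive,v0) N2.N2=(dead,v1) N2.N3=(alive,v0) | N1.N0=(alive,v0) N1.N1=(alive,v0) N1.N2=(dead,v1) N1.N3=(alive,v0)
Op 7: N3 marks N2=alive -> (alive,v1)
Op 8: gossip N2<->N3 -> N2.N0=(alive,v0) N2.N1=(alive,v0) N2.N2=(dead,v1) N2.N3=(alive,v0) | N3.N0=(alive,v0) N3.N1=(alive,v0) N3.N2=(alive,v1) N3.N3=(alive,v0)
Op 9: N1 marks N2=suspect -> (suspect,v2)
Op 10: N2 marks N1=dead -> (dead,v1)
Op 11: N3 marks N1=alive -> (alive,v1)

Answer: dead 1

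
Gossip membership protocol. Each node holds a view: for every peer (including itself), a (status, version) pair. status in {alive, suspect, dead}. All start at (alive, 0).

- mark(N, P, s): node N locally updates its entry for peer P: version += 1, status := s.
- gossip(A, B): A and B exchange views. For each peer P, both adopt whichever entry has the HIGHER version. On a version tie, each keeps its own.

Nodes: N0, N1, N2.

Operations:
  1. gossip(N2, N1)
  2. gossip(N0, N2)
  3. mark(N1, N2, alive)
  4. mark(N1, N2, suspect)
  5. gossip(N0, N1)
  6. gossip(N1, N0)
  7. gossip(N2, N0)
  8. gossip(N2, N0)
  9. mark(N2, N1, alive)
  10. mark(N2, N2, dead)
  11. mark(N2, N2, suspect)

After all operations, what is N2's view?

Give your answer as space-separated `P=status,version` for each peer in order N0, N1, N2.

Answer: N0=alive,0 N1=alive,1 N2=suspect,4

Derivation:
Op 1: gossip N2<->N1 -> N2.N0=(alive,v0) N2.N1=(alive,v0) N2.N2=(alive,v0) | N1.N0=(alive,v0) N1.N1=(alive,v0) N1.N2=(alive,v0)
Op 2: gossip N0<->N2 -> N0.N0=(alive,v0) N0.N1=(alive,v0) N0.N2=(alive,v0) | N2.N0=(alive,v0) N2.N1=(alive,v0) N2.N2=(alive,v0)
Op 3: N1 marks N2=alive -> (alive,v1)
Op 4: N1 marks N2=suspect -> (suspect,v2)
Op 5: gossip N0<->N1 -> N0.N0=(alive,v0) N0.N1=(alive,v0) N0.N2=(suspect,v2) | N1.N0=(alive,v0) N1.N1=(alive,v0) N1.N2=(suspect,v2)
Op 6: gossip N1<->N0 -> N1.N0=(alive,v0) N1.N1=(alive,v0) N1.N2=(suspect,v2) | N0.N0=(alive,v0) N0.N1=(alive,v0) N0.N2=(suspect,v2)
Op 7: gossip N2<->N0 -> N2.N0=(alive,v0) N2.N1=(alive,v0) N2.N2=(suspect,v2) | N0.N0=(alive,v0) N0.N1=(alive,v0) N0.N2=(suspect,v2)
Op 8: gossip N2<->N0 -> N2.N0=(alive,v0) N2.N1=(alive,v0) N2.N2=(suspect,v2) | N0.N0=(alive,v0) N0.N1=(alive,v0) N0.N2=(suspect,v2)
Op 9: N2 marks N1=alive -> (alive,v1)
Op 10: N2 marks N2=dead -> (dead,v3)
Op 11: N2 marks N2=suspect -> (suspect,v4)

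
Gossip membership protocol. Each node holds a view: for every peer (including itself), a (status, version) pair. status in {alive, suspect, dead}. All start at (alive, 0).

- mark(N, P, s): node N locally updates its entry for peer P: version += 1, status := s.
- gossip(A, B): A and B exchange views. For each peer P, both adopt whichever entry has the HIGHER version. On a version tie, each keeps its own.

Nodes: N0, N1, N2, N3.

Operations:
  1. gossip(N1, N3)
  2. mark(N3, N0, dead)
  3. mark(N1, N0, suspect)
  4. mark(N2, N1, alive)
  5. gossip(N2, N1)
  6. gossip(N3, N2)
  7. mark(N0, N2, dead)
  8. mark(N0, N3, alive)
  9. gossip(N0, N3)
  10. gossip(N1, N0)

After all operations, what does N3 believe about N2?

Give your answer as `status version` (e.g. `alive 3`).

Answer: dead 1

Derivation:
Op 1: gossip N1<->N3 -> N1.N0=(alive,v0) N1.N1=(alive,v0) N1.N2=(alive,v0) N1.N3=(alive,v0) | N3.N0=(alive,v0) N3.N1=(alive,v0) N3.N2=(alive,v0) N3.N3=(alive,v0)
Op 2: N3 marks N0=dead -> (dead,v1)
Op 3: N1 marks N0=suspect -> (suspect,v1)
Op 4: N2 marks N1=alive -> (alive,v1)
Op 5: gossip N2<->N1 -> N2.N0=(suspect,v1) N2.N1=(alive,v1) N2.N2=(alive,v0) N2.N3=(alive,v0) | N1.N0=(suspect,v1) N1.N1=(alive,v1) N1.N2=(alive,v0) N1.N3=(alive,v0)
Op 6: gossip N3<->N2 -> N3.N0=(dead,v1) N3.N1=(alive,v1) N3.N2=(alive,v0) N3.N3=(alive,v0) | N2.N0=(suspect,v1) N2.N1=(alive,v1) N2.N2=(alive,v0) N2.N3=(alive,v0)
Op 7: N0 marks N2=dead -> (dead,v1)
Op 8: N0 marks N3=alive -> (alive,v1)
Op 9: gossip N0<->N3 -> N0.N0=(dead,v1) N0.N1=(alive,v1) N0.N2=(dead,v1) N0.N3=(alive,v1) | N3.N0=(dead,v1) N3.N1=(alive,v1) N3.N2=(dead,v1) N3.N3=(alive,v1)
Op 10: gossip N1<->N0 -> N1.N0=(suspect,v1) N1.N1=(alive,v1) N1.N2=(dead,v1) N1.N3=(alive,v1) | N0.N0=(dead,v1) N0.N1=(alive,v1) N0.N2=(dead,v1) N0.N3=(alive,v1)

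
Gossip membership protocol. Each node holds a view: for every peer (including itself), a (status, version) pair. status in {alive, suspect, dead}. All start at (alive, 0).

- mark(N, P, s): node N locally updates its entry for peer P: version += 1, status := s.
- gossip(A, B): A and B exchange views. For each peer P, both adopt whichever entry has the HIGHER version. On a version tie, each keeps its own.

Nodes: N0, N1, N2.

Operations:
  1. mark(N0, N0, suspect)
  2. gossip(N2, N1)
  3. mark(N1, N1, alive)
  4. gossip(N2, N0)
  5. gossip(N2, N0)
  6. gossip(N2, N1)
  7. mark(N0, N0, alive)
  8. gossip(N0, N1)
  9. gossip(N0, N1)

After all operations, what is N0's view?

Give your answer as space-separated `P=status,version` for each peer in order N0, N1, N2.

Op 1: N0 marks N0=suspect -> (suspect,v1)
Op 2: gossip N2<->N1 -> N2.N0=(alive,v0) N2.N1=(alive,v0) N2.N2=(alive,v0) | N1.N0=(alive,v0) N1.N1=(alive,v0) N1.N2=(alive,v0)
Op 3: N1 marks N1=alive -> (alive,v1)
Op 4: gossip N2<->N0 -> N2.N0=(suspect,v1) N2.N1=(alive,v0) N2.N2=(alive,v0) | N0.N0=(suspect,v1) N0.N1=(alive,v0) N0.N2=(alive,v0)
Op 5: gossip N2<->N0 -> N2.N0=(suspect,v1) N2.N1=(alive,v0) N2.N2=(alive,v0) | N0.N0=(suspect,v1) N0.N1=(alive,v0) N0.N2=(alive,v0)
Op 6: gossip N2<->N1 -> N2.N0=(suspect,v1) N2.N1=(alive,v1) N2.N2=(alive,v0) | N1.N0=(suspect,v1) N1.N1=(alive,v1) N1.N2=(alive,v0)
Op 7: N0 marks N0=alive -> (alive,v2)
Op 8: gossip N0<->N1 -> N0.N0=(alive,v2) N0.N1=(alive,v1) N0.N2=(alive,v0) | N1.N0=(alive,v2) N1.N1=(alive,v1) N1.N2=(alive,v0)
Op 9: gossip N0<->N1 -> N0.N0=(alive,v2) N0.N1=(alive,v1) N0.N2=(alive,v0) | N1.N0=(alive,v2) N1.N1=(alive,v1) N1.N2=(alive,v0)

Answer: N0=alive,2 N1=alive,1 N2=alive,0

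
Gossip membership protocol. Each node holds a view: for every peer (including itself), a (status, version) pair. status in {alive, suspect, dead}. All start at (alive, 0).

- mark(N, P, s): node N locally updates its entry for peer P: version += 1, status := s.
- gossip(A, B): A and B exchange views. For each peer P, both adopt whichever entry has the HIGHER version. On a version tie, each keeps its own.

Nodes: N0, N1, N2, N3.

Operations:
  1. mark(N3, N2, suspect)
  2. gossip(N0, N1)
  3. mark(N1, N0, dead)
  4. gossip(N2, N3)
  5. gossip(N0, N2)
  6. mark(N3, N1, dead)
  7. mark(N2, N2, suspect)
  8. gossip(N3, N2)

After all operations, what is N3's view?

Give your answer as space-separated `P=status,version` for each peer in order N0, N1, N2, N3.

Answer: N0=alive,0 N1=dead,1 N2=suspect,2 N3=alive,0

Derivation:
Op 1: N3 marks N2=suspect -> (suspect,v1)
Op 2: gossip N0<->N1 -> N0.N0=(alive,v0) N0.N1=(alive,v0) N0.N2=(alive,v0) N0.N3=(alive,v0) | N1.N0=(alive,v0) N1.N1=(alive,v0) N1.N2=(alive,v0) N1.N3=(alive,v0)
Op 3: N1 marks N0=dead -> (dead,v1)
Op 4: gossip N2<->N3 -> N2.N0=(alive,v0) N2.N1=(alive,v0) N2.N2=(suspect,v1) N2.N3=(alive,v0) | N3.N0=(alive,v0) N3.N1=(alive,v0) N3.N2=(suspect,v1) N3.N3=(alive,v0)
Op 5: gossip N0<->N2 -> N0.N0=(alive,v0) N0.N1=(alive,v0) N0.N2=(suspect,v1) N0.N3=(alive,v0) | N2.N0=(alive,v0) N2.N1=(alive,v0) N2.N2=(suspect,v1) N2.N3=(alive,v0)
Op 6: N3 marks N1=dead -> (dead,v1)
Op 7: N2 marks N2=suspect -> (suspect,v2)
Op 8: gossip N3<->N2 -> N3.N0=(alive,v0) N3.N1=(dead,v1) N3.N2=(suspect,v2) N3.N3=(alive,v0) | N2.N0=(alive,v0) N2.N1=(dead,v1) N2.N2=(suspect,v2) N2.N3=(alive,v0)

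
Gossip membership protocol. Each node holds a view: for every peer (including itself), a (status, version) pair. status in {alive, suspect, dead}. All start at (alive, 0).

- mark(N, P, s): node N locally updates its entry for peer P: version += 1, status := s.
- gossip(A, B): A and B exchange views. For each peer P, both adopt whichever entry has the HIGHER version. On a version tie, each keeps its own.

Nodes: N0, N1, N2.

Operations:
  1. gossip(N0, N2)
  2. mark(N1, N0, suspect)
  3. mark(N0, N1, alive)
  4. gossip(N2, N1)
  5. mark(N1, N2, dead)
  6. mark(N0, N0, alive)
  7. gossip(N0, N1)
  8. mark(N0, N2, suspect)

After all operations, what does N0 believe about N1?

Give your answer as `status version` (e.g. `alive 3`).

Answer: alive 1

Derivation:
Op 1: gossip N0<->N2 -> N0.N0=(alive,v0) N0.N1=(alive,v0) N0.N2=(alive,v0) | N2.N0=(alive,v0) N2.N1=(alive,v0) N2.N2=(alive,v0)
Op 2: N1 marks N0=suspect -> (suspect,v1)
Op 3: N0 marks N1=alive -> (alive,v1)
Op 4: gossip N2<->N1 -> N2.N0=(suspect,v1) N2.N1=(alive,v0) N2.N2=(alive,v0) | N1.N0=(suspect,v1) N1.N1=(alive,v0) N1.N2=(alive,v0)
Op 5: N1 marks N2=dead -> (dead,v1)
Op 6: N0 marks N0=alive -> (alive,v1)
Op 7: gossip N0<->N1 -> N0.N0=(alive,v1) N0.N1=(alive,v1) N0.N2=(dead,v1) | N1.N0=(suspect,v1) N1.N1=(alive,v1) N1.N2=(dead,v1)
Op 8: N0 marks N2=suspect -> (suspect,v2)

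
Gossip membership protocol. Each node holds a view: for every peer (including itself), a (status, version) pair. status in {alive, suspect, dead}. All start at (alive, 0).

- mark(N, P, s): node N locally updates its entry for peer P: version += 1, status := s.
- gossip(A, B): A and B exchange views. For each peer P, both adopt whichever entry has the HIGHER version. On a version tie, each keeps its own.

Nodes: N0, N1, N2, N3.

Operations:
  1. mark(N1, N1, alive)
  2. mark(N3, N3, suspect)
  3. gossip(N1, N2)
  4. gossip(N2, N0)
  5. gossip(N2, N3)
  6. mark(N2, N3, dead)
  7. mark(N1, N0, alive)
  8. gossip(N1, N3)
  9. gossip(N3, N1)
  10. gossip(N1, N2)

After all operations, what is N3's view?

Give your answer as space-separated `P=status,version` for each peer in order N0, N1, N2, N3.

Op 1: N1 marks N1=alive -> (alive,v1)
Op 2: N3 marks N3=suspect -> (suspect,v1)
Op 3: gossip N1<->N2 -> N1.N0=(alive,v0) N1.N1=(alive,v1) N1.N2=(alive,v0) N1.N3=(alive,v0) | N2.N0=(alive,v0) N2.N1=(alive,v1) N2.N2=(alive,v0) N2.N3=(alive,v0)
Op 4: gossip N2<->N0 -> N2.N0=(alive,v0) N2.N1=(alive,v1) N2.N2=(alive,v0) N2.N3=(alive,v0) | N0.N0=(alive,v0) N0.N1=(alive,v1) N0.N2=(alive,v0) N0.N3=(alive,v0)
Op 5: gossip N2<->N3 -> N2.N0=(alive,v0) N2.N1=(alive,v1) N2.N2=(alive,v0) N2.N3=(suspect,v1) | N3.N0=(alive,v0) N3.N1=(alive,v1) N3.N2=(alive,v0) N3.N3=(suspect,v1)
Op 6: N2 marks N3=dead -> (dead,v2)
Op 7: N1 marks N0=alive -> (alive,v1)
Op 8: gossip N1<->N3 -> N1.N0=(alive,v1) N1.N1=(alive,v1) N1.N2=(alive,v0) N1.N3=(suspect,v1) | N3.N0=(alive,v1) N3.N1=(alive,v1) N3.N2=(alive,v0) N3.N3=(suspect,v1)
Op 9: gossip N3<->N1 -> N3.N0=(alive,v1) N3.N1=(alive,v1) N3.N2=(alive,v0) N3.N3=(suspect,v1) | N1.N0=(alive,v1) N1.N1=(alive,v1) N1.N2=(alive,v0) N1.N3=(suspect,v1)
Op 10: gossip N1<->N2 -> N1.N0=(alive,v1) N1.N1=(alive,v1) N1.N2=(alive,v0) N1.N3=(dead,v2) | N2.N0=(alive,v1) N2.N1=(alive,v1) N2.N2=(alive,v0) N2.N3=(dead,v2)

Answer: N0=alive,1 N1=alive,1 N2=alive,0 N3=suspect,1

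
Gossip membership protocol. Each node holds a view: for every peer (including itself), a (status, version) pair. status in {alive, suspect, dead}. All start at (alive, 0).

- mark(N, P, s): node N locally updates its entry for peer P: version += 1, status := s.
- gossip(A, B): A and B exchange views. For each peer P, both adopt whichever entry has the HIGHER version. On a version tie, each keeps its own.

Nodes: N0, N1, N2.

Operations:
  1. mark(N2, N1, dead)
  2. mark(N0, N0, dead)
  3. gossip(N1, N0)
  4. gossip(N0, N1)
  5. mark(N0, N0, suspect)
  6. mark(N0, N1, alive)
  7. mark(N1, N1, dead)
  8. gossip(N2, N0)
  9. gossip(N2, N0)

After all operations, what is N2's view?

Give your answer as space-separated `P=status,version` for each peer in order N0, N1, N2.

Answer: N0=suspect,2 N1=dead,1 N2=alive,0

Derivation:
Op 1: N2 marks N1=dead -> (dead,v1)
Op 2: N0 marks N0=dead -> (dead,v1)
Op 3: gossip N1<->N0 -> N1.N0=(dead,v1) N1.N1=(alive,v0) N1.N2=(alive,v0) | N0.N0=(dead,v1) N0.N1=(alive,v0) N0.N2=(alive,v0)
Op 4: gossip N0<->N1 -> N0.N0=(dead,v1) N0.N1=(alive,v0) N0.N2=(alive,v0) | N1.N0=(dead,v1) N1.N1=(alive,v0) N1.N2=(alive,v0)
Op 5: N0 marks N0=suspect -> (suspect,v2)
Op 6: N0 marks N1=alive -> (alive,v1)
Op 7: N1 marks N1=dead -> (dead,v1)
Op 8: gossip N2<->N0 -> N2.N0=(suspect,v2) N2.N1=(dead,v1) N2.N2=(alive,v0) | N0.N0=(suspect,v2) N0.N1=(alive,v1) N0.N2=(alive,v0)
Op 9: gossip N2<->N0 -> N2.N0=(suspect,v2) N2.N1=(dead,v1) N2.N2=(alive,v0) | N0.N0=(suspect,v2) N0.N1=(alive,v1) N0.N2=(alive,v0)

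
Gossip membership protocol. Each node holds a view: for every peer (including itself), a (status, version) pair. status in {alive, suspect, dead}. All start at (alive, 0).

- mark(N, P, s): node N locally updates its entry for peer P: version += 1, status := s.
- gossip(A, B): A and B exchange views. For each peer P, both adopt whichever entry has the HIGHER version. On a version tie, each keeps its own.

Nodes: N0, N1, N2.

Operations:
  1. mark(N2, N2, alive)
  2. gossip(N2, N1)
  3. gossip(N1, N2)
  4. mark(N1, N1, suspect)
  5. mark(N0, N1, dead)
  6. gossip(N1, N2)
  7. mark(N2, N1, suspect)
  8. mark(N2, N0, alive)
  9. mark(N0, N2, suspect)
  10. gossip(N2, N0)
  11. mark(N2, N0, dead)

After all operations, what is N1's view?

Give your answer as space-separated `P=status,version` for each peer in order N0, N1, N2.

Answer: N0=alive,0 N1=suspect,1 N2=alive,1

Derivation:
Op 1: N2 marks N2=alive -> (alive,v1)
Op 2: gossip N2<->N1 -> N2.N0=(alive,v0) N2.N1=(alive,v0) N2.N2=(alive,v1) | N1.N0=(alive,v0) N1.N1=(alive,v0) N1.N2=(alive,v1)
Op 3: gossip N1<->N2 -> N1.N0=(alive,v0) N1.N1=(alive,v0) N1.N2=(alive,v1) | N2.N0=(alive,v0) N2.N1=(alive,v0) N2.N2=(alive,v1)
Op 4: N1 marks N1=suspect -> (suspect,v1)
Op 5: N0 marks N1=dead -> (dead,v1)
Op 6: gossip N1<->N2 -> N1.N0=(alive,v0) N1.N1=(suspect,v1) N1.N2=(alive,v1) | N2.N0=(alive,v0) N2.N1=(suspect,v1) N2.N2=(alive,v1)
Op 7: N2 marks N1=suspect -> (suspect,v2)
Op 8: N2 marks N0=alive -> (alive,v1)
Op 9: N0 marks N2=suspect -> (suspect,v1)
Op 10: gossip N2<->N0 -> N2.N0=(alive,v1) N2.N1=(suspect,v2) N2.N2=(alive,v1) | N0.N0=(alive,v1) N0.N1=(suspect,v2) N0.N2=(suspect,v1)
Op 11: N2 marks N0=dead -> (dead,v2)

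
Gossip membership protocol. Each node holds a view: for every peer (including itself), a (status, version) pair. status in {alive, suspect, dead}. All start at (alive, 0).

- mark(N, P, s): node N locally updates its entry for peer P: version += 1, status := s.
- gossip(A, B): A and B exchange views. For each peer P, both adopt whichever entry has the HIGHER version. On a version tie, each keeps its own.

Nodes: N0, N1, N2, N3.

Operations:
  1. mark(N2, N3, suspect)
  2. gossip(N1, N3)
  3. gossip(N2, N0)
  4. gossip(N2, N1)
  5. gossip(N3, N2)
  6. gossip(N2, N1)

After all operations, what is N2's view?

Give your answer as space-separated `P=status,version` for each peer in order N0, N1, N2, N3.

Answer: N0=alive,0 N1=alive,0 N2=alive,0 N3=suspect,1

Derivation:
Op 1: N2 marks N3=suspect -> (suspect,v1)
Op 2: gossip N1<->N3 -> N1.N0=(alive,v0) N1.N1=(alive,v0) N1.N2=(alive,v0) N1.N3=(alive,v0) | N3.N0=(alive,v0) N3.N1=(alive,v0) N3.N2=(alive,v0) N3.N3=(alive,v0)
Op 3: gossip N2<->N0 -> N2.N0=(alive,v0) N2.N1=(alive,v0) N2.N2=(alive,v0) N2.N3=(suspect,v1) | N0.N0=(alive,v0) N0.N1=(alive,v0) N0.N2=(alive,v0) N0.N3=(suspect,v1)
Op 4: gossip N2<->N1 -> N2.N0=(alive,v0) N2.N1=(alive,v0) N2.N2=(alive,v0) N2.N3=(suspect,v1) | N1.N0=(alive,v0) N1.N1=(alive,v0) N1.N2=(alive,v0) N1.N3=(suspect,v1)
Op 5: gossip N3<->N2 -> N3.N0=(alive,v0) N3.N1=(alive,v0) N3.N2=(alive,v0) N3.N3=(suspect,v1) | N2.N0=(alive,v0) N2.N1=(alive,v0) N2.N2=(alive,v0) N2.N3=(suspect,v1)
Op 6: gossip N2<->N1 -> N2.N0=(alive,v0) N2.N1=(alive,v0) N2.N2=(alive,v0) N2.N3=(suspect,v1) | N1.N0=(alive,v0) N1.N1=(alive,v0) N1.N2=(alive,v0) N1.N3=(suspect,v1)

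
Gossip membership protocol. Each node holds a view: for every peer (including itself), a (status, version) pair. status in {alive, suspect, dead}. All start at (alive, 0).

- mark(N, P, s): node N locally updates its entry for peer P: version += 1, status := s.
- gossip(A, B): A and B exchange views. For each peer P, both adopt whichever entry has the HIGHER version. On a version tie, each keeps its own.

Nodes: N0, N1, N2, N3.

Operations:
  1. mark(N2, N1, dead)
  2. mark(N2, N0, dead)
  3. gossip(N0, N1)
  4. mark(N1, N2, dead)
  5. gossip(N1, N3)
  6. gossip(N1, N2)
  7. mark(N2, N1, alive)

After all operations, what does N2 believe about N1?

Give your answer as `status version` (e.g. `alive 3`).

Op 1: N2 marks N1=dead -> (dead,v1)
Op 2: N2 marks N0=dead -> (dead,v1)
Op 3: gossip N0<->N1 -> N0.N0=(alive,v0) N0.N1=(alive,v0) N0.N2=(alive,v0) N0.N3=(alive,v0) | N1.N0=(alive,v0) N1.N1=(alive,v0) N1.N2=(alive,v0) N1.N3=(alive,v0)
Op 4: N1 marks N2=dead -> (dead,v1)
Op 5: gossip N1<->N3 -> N1.N0=(alive,v0) N1.N1=(alive,v0) N1.N2=(dead,v1) N1.N3=(alive,v0) | N3.N0=(alive,v0) N3.N1=(alive,v0) N3.N2=(dead,v1) N3.N3=(alive,v0)
Op 6: gossip N1<->N2 -> N1.N0=(dead,v1) N1.N1=(dead,v1) N1.N2=(dead,v1) N1.N3=(alive,v0) | N2.N0=(dead,v1) N2.N1=(dead,v1) N2.N2=(dead,v1) N2.N3=(alive,v0)
Op 7: N2 marks N1=alive -> (alive,v2)

Answer: alive 2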